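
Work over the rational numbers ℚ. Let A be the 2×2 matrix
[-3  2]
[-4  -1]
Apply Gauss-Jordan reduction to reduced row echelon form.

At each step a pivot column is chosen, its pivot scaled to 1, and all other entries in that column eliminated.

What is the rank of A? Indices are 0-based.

rank = 2

pivot(0,0)=-3: scale R0 → (1, -2/3)
  clear (1,0): R1 −= (-4)R0 → (0, -11/3)
pivot(1,1)=-11/3: scale R1 → (0, 1)
  clear (0,1): R0 −= (-2/3)R1 → (1, 0)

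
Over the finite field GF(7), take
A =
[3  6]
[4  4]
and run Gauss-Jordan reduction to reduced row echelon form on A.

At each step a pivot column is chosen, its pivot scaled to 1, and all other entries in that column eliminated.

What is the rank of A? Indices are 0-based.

rank = 2

[1] R0 /= 3  ⇒  (1, 2)
     R1 -= 4·R0  ⇒  (0, 3)
[2] R1 /= 3  ⇒  (0, 1)
     R0 -= 2·R1  ⇒  (1, 0)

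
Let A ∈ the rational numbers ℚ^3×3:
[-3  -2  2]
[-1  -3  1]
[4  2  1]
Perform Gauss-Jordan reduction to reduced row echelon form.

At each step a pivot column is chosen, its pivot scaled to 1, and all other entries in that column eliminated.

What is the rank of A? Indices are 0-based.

rank = 3

pivot(0,0)=-3: scale R0 → (1, 2/3, -2/3)
  clear (1,0): R1 −= (-1)R0 → (0, -7/3, 1/3)
  clear (2,0): R2 −= (4)R0 → (0, -2/3, 11/3)
pivot(1,1)=-7/3: scale R1 → (0, 1, -1/7)
  clear (0,1): R0 −= (2/3)R1 → (1, 0, -4/7)
  clear (2,1): R2 −= (-2/3)R1 → (0, 0, 25/7)
pivot(2,2)=25/7: scale R2 → (0, 0, 1)
  clear (0,2): R0 −= (-4/7)R2 → (1, 0, 0)
  clear (1,2): R1 −= (-1/7)R2 → (0, 1, 0)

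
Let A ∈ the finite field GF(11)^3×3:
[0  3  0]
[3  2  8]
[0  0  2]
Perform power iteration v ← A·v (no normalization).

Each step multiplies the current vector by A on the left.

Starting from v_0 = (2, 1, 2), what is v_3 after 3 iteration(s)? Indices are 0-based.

v_0 = (2, 1, 2).
v_1 = A·v_0 = (3, 2, 4).
v_2 = A·v_1 = (6, 1, 8).
v_3 = A·v_2 = (3, 7, 5).

v_3 = (3, 7, 5)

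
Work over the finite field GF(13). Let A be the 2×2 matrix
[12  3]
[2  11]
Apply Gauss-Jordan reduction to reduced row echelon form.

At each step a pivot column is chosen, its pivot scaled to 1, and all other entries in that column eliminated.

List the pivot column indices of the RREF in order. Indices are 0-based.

[1] R0 /= 12  ⇒  (1, 10)
     R1 -= 2·R0  ⇒  (0, 4)
[2] R1 /= 4  ⇒  (0, 1)
     R0 -= 10·R1  ⇒  (1, 0)

pivot columns: 0, 1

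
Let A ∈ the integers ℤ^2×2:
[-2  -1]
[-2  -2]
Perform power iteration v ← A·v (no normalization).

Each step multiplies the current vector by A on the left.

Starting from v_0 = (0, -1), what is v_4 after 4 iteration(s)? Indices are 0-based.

v_0 = (0, -1).
v_1 = A·v_0 = (1, 2).
v_2 = A·v_1 = (-4, -6).
v_3 = A·v_2 = (14, 20).
v_4 = A·v_3 = (-48, -68).

v_4 = (-48, -68)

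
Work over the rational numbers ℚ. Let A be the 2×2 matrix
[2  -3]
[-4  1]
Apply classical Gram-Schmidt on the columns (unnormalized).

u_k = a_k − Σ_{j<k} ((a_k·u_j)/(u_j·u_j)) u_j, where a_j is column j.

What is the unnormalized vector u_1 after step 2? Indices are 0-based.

Step 1: u_0 = a_0 = (2, -4).
Step 2: u_1 = a_1 − (-1/2)·u_0 = (-2, -1).

u_1 = (-2, -1)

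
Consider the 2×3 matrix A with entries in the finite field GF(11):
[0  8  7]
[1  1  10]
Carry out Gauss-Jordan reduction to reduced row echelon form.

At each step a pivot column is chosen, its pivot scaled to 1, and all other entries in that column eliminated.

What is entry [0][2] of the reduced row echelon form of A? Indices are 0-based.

[1] R0 <-> R1
[1] R0 /= 1  ⇒  (1, 1, 10)
[2] R1 /= 8  ⇒  (0, 1, 5)
     R0 -= 1·R1  ⇒  (1, 0, 5)

M[0][2] = 5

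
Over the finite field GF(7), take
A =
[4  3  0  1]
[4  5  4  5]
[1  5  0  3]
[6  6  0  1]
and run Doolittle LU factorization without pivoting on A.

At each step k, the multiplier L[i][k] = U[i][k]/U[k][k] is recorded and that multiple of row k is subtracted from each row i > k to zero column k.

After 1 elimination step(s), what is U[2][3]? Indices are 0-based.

U[2][3] = 1

k=0: U[0][0]=4
  eliminate (1,0): mult=1, new row 1: (0, 2, 4, 4); set L[1][0]=1
  eliminate (2,0): mult=2, new row 2: (0, 6, 0, 1); set L[2][0]=2
  eliminate (3,0): mult=5, new row 3: (0, 5, 0, 3); set L[3][0]=5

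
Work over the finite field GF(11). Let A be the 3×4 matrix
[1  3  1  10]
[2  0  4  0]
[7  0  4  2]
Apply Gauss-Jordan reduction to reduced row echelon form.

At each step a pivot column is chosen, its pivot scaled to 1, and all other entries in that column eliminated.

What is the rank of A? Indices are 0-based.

[1] R0 /= 1  ⇒  (1, 3, 1, 10)
     R1 -= 2·R0  ⇒  (0, 5, 2, 2)
     R2 -= 7·R0  ⇒  (0, 1, 8, 9)
[2] R1 /= 5  ⇒  (0, 1, 7, 7)
     R0 -= 3·R1  ⇒  (1, 0, 2, 0)
     R2 -= 1·R1  ⇒  (0, 0, 1, 2)
[3] R2 /= 1  ⇒  (0, 0, 1, 2)
     R0 -= 2·R2  ⇒  (1, 0, 0, 7)
     R1 -= 7·R2  ⇒  (0, 1, 0, 4)

rank = 3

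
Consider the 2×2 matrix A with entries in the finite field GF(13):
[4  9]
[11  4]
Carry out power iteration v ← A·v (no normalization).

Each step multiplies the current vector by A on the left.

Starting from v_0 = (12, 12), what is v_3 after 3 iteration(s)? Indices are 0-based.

v_3 = (12, 4)

v_0 = (12, 12).
v_1 = A·v_0 = (0, 11).
v_2 = A·v_1 = (8, 5).
v_3 = A·v_2 = (12, 4).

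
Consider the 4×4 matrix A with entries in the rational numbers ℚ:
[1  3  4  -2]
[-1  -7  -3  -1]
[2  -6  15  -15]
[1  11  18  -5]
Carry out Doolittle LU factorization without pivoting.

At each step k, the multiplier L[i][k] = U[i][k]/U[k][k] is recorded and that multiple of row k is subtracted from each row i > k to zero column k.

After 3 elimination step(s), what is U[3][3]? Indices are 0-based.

U[3][3] = -1

Step 1: pivot at (0,0) is 1.
  row1 ← row1 − (-1)·row0  ⇒  L[1][0]=-1, U row1=(0, -4, 1, -3)
  row2 ← row2 − (2)·row0  ⇒  L[2][0]=2, U row2=(0, -12, 7, -11)
  row3 ← row3 − (1)·row0  ⇒  L[3][0]=1, U row3=(0, 8, 14, -3)
Step 2: pivot at (1,1) is -4.
  row2 ← row2 − (3)·row1  ⇒  L[2][1]=3, U row2=(0, 0, 4, -2)
  row3 ← row3 − (-2)·row1  ⇒  L[3][1]=-2, U row3=(0, 0, 16, -9)
Step 3: pivot at (2,2) is 4.
  row3 ← row3 − (4)·row2  ⇒  L[3][2]=4, U row3=(0, 0, 0, -1)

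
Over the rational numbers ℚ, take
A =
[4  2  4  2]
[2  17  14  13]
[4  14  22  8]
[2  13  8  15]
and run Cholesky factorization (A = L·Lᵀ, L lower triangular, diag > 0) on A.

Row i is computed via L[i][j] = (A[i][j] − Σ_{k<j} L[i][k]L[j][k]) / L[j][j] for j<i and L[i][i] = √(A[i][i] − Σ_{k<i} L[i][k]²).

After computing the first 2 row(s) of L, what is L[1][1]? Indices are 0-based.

L[1][1] = 4

Step 1: L[0][0] = √(4) = 2.
  L[1][0] = (2) / L[0][0] = 1.
Step 2: L[1][1] = √(16) = 4.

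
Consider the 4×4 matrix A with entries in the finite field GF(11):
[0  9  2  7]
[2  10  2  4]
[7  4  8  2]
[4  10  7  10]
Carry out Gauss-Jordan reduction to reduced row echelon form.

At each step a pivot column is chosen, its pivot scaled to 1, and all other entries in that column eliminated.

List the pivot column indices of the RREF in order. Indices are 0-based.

pivot columns: 0, 1, 2, 3

step 1: exchange rows 0,1
step 1: normalize row 0 (÷2) = (1, 5, 1, 2)
  row 2: subtract 7×row0 = (0, 2, 1, 10)
  row 3: subtract 4×row0 = (0, 1, 3, 2)
step 2: normalize row 1 (÷9) = (0, 1, 10, 2)
  row 0: subtract 5×row1 = (1, 0, 6, 3)
  row 2: subtract 2×row1 = (0, 0, 3, 6)
  row 3: subtract 1×row1 = (0, 0, 4, 0)
step 3: normalize row 2 (÷3) = (0, 0, 1, 2)
  row 0: subtract 6×row2 = (1, 0, 0, 2)
  row 1: subtract 10×row2 = (0, 1, 0, 4)
  row 3: subtract 4×row2 = (0, 0, 0, 3)
step 4: normalize row 3 (÷3) = (0, 0, 0, 1)
  row 0: subtract 2×row3 = (1, 0, 0, 0)
  row 1: subtract 4×row3 = (0, 1, 0, 0)
  row 2: subtract 2×row3 = (0, 0, 1, 0)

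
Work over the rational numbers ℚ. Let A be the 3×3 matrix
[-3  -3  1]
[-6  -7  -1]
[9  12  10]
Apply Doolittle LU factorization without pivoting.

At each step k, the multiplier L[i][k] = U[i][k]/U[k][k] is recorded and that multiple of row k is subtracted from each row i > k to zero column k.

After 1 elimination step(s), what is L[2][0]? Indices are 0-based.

L[2][0] = -3

k=0: U[0][0]=-3
  eliminate (1,0): mult=2, new row 1: (0, -1, -3); set L[1][0]=2
  eliminate (2,0): mult=-3, new row 2: (0, 3, 13); set L[2][0]=-3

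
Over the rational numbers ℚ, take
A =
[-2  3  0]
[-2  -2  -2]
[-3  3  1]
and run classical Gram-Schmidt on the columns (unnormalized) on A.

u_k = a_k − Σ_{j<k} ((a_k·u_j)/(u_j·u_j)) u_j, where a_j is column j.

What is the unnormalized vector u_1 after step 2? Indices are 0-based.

u_1 = (29/17, -56/17, 18/17)

Step 1: u_0 = a_0 = (-2, -2, -3).
Step 2: u_1 = a_1 − (-11/17)·u_0 = (29/17, -56/17, 18/17).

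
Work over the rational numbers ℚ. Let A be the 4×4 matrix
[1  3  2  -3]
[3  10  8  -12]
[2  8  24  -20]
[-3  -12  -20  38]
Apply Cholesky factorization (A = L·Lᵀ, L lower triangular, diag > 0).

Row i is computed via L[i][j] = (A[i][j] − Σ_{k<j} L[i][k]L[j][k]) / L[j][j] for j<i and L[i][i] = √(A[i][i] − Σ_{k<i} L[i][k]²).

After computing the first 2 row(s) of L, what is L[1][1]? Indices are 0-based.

Step 1: L[0][0] = √(1) = 1.
  L[1][0] = (3) / L[0][0] = 3.
Step 2: L[1][1] = √(1) = 1.

L[1][1] = 1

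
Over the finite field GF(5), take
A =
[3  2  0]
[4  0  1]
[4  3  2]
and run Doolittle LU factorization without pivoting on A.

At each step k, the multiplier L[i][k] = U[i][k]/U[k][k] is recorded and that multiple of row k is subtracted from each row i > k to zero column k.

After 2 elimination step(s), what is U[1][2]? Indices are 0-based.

[col 0] pivot 3
  R1 -= 3*R0 → (0, 4, 1)  (L[1][0] := 3)
  R2 -= 3*R0 → (0, 2, 2)  (L[2][0] := 3)
[col 1] pivot 4
  R2 -= 3*R1 → (0, 0, 4)  (L[2][1] := 3)

U[1][2] = 1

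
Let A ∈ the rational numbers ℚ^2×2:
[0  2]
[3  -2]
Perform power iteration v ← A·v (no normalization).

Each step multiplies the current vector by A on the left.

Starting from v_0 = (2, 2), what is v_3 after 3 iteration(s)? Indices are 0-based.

v_0 = (2, 2).
v_1 = A·v_0 = (4, 2).
v_2 = A·v_1 = (4, 8).
v_3 = A·v_2 = (16, -4).

v_3 = (16, -4)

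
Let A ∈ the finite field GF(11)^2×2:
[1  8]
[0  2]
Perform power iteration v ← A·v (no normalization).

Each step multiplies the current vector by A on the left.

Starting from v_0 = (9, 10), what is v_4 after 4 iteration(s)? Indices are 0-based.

v_0 = (9, 10).
v_1 = A·v_0 = (1, 9).
v_2 = A·v_1 = (7, 7).
v_3 = A·v_2 = (8, 3).
v_4 = A·v_3 = (10, 6).

v_4 = (10, 6)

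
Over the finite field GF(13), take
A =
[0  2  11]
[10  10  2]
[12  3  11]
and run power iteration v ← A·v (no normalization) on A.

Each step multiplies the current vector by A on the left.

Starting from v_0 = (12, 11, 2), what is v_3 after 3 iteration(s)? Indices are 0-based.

v_0 = (12, 11, 2).
v_1 = A·v_0 = (5, 0, 4).
v_2 = A·v_1 = (5, 6, 0).
v_3 = A·v_2 = (12, 6, 0).

v_3 = (12, 6, 0)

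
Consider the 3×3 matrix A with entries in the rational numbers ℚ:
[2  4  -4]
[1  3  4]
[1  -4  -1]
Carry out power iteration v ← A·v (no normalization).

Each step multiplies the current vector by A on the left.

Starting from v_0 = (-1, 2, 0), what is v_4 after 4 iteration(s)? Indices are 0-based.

v_0 = (-1, 2, 0).
v_1 = A·v_0 = (6, 5, -9).
v_2 = A·v_1 = (68, -15, -5).
v_3 = A·v_2 = (96, 3, 133).
v_4 = A·v_3 = (-328, 637, -49).

v_4 = (-328, 637, -49)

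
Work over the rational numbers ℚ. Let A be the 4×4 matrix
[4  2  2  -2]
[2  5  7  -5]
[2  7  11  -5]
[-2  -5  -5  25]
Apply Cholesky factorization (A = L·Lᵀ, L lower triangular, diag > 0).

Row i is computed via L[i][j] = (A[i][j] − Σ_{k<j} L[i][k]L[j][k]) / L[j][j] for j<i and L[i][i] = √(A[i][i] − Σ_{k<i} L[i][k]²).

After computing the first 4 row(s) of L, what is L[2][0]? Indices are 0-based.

Step 1: L[0][0] = √(4) = 2.
  L[1][0] = (2) / L[0][0] = 1.
Step 2: L[1][1] = √(4) = 2.
  L[2][0] = (2) / L[0][0] = 1.
  L[2][1] = (6) / L[1][1] = 3.
Step 3: L[2][2] = √(1) = 1.
  L[3][0] = (-2) / L[0][0] = -1.
  L[3][1] = (-4) / L[1][1] = -2.
  L[3][2] = (2) / L[2][2] = 2.
Step 4: L[3][3] = √(16) = 4.

L[2][0] = 1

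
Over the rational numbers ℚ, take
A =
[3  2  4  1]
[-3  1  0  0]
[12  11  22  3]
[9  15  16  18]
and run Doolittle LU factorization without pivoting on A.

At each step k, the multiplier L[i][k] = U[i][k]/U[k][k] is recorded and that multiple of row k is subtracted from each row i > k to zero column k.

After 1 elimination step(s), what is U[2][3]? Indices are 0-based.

U[2][3] = -1

k=0: U[0][0]=3
  eliminate (1,0): mult=-1, new row 1: (0, 3, 4, 1); set L[1][0]=-1
  eliminate (2,0): mult=4, new row 2: (0, 3, 6, -1); set L[2][0]=4
  eliminate (3,0): mult=3, new row 3: (0, 9, 4, 15); set L[3][0]=3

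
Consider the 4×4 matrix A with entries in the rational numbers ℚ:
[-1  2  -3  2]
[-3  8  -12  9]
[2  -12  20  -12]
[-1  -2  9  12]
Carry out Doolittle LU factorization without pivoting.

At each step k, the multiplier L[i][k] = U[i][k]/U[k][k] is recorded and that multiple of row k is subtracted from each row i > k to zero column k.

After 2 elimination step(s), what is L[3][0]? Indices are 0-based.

k=0: U[0][0]=-1
  eliminate (1,0): mult=3, new row 1: (0, 2, -3, 3); set L[1][0]=3
  eliminate (2,0): mult=-2, new row 2: (0, -8, 14, -8); set L[2][0]=-2
  eliminate (3,0): mult=1, new row 3: (0, -4, 12, 10); set L[3][0]=1
k=1: U[1][1]=2
  eliminate (2,1): mult=-4, new row 2: (0, 0, 2, 4); set L[2][1]=-4
  eliminate (3,1): mult=-2, new row 3: (0, 0, 6, 16); set L[3][1]=-2

L[3][0] = 1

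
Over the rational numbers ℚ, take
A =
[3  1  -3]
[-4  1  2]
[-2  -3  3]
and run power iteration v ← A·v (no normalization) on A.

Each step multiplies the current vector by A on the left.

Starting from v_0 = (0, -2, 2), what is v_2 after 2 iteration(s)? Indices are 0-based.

v_2 = (-58, 58, 46)

v_0 = (0, -2, 2).
v_1 = A·v_0 = (-8, 2, 12).
v_2 = A·v_1 = (-58, 58, 46).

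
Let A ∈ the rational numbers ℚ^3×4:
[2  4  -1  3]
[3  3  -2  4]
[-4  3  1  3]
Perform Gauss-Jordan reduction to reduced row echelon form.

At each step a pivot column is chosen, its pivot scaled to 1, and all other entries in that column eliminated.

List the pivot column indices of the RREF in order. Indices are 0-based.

pivot(0,0)=2: scale R0 → (1, 2, -1/2, 3/2)
  clear (1,0): R1 −= (3)R0 → (0, -3, -1/2, -1/2)
  clear (2,0): R2 −= (-4)R0 → (0, 11, -1, 9)
pivot(1,1)=-3: scale R1 → (0, 1, 1/6, 1/6)
  clear (0,1): R0 −= (2)R1 → (1, 0, -5/6, 7/6)
  clear (2,1): R2 −= (11)R1 → (0, 0, -17/6, 43/6)
pivot(2,2)=-17/6: scale R2 → (0, 0, 1, -43/17)
  clear (0,2): R0 −= (-5/6)R2 → (1, 0, 0, -16/17)
  clear (1,2): R1 −= (1/6)R2 → (0, 1, 0, 10/17)

pivot columns: 0, 1, 2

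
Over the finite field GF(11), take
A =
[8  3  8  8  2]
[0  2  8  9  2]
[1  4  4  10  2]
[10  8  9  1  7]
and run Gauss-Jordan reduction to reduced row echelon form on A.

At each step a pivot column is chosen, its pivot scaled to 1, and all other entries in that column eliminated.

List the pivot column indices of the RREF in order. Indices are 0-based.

step 1: normalize row 0 (÷8) = (1, 10, 1, 1, 3)
  row 2: subtract 1×row0 = (0, 5, 3, 9, 10)
  row 3: subtract 10×row0 = (0, 7, 10, 2, 10)
step 2: normalize row 1 (÷2) = (0, 1, 4, 10, 1)
  row 0: subtract 10×row1 = (1, 0, 5, 0, 4)
  row 2: subtract 5×row1 = (0, 0, 5, 3, 5)
  row 3: subtract 7×row1 = (0, 0, 4, 9, 3)
step 3: normalize row 2 (÷5) = (0, 0, 1, 5, 1)
  row 0: subtract 5×row2 = (1, 0, 0, 8, 10)
  row 1: subtract 4×row2 = (0, 1, 0, 1, 8)
  row 3: subtract 4×row2 = (0, 0, 0, 0, 10)
skip col 3 (zero from row 3)
step 4: normalize row 3 (÷10) = (0, 0, 0, 0, 1)
  row 0: subtract 10×row3 = (1, 0, 0, 8, 0)
  row 1: subtract 8×row3 = (0, 1, 0, 1, 0)
  row 2: subtract 1×row3 = (0, 0, 1, 5, 0)

pivot columns: 0, 1, 2, 4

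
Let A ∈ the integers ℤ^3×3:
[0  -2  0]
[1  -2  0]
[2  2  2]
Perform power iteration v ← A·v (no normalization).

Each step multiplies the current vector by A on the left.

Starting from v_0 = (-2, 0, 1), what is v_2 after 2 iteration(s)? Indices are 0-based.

v_2 = (4, 4, -8)

v_0 = (-2, 0, 1).
v_1 = A·v_0 = (0, -2, -2).
v_2 = A·v_1 = (4, 4, -8).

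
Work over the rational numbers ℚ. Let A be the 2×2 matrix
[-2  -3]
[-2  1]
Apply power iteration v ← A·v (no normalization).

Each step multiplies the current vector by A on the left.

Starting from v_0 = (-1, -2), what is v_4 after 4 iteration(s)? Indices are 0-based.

v_0 = (-1, -2).
v_1 = A·v_0 = (8, 0).
v_2 = A·v_1 = (-16, -16).
v_3 = A·v_2 = (80, 16).
v_4 = A·v_3 = (-208, -144).

v_4 = (-208, -144)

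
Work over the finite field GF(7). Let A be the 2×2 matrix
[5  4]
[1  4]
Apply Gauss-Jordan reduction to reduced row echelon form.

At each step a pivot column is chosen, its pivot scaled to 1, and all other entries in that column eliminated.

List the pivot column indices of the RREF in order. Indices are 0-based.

pivot(0,0)=5: scale R0 → (1, 5)
  clear (1,0): R1 −= (1)R0 → (0, 6)
pivot(1,1)=6: scale R1 → (0, 1)
  clear (0,1): R0 −= (5)R1 → (1, 0)

pivot columns: 0, 1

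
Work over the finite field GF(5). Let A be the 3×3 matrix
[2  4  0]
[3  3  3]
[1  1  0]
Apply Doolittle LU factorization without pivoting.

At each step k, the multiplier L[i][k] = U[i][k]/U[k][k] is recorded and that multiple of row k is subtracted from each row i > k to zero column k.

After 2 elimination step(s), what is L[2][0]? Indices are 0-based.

L[2][0] = 3

k=0: U[0][0]=2
  eliminate (1,0): mult=4, new row 1: (0, 2, 3); set L[1][0]=4
  eliminate (2,0): mult=3, new row 2: (0, 4, 0); set L[2][0]=3
k=1: U[1][1]=2
  eliminate (2,1): mult=2, new row 2: (0, 0, 4); set L[2][1]=2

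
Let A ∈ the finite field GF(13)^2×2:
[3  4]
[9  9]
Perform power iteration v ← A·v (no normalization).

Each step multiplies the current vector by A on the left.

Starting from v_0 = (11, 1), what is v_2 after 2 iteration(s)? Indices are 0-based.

v_2 = (10, 5)

v_0 = (11, 1).
v_1 = A·v_0 = (11, 4).
v_2 = A·v_1 = (10, 5).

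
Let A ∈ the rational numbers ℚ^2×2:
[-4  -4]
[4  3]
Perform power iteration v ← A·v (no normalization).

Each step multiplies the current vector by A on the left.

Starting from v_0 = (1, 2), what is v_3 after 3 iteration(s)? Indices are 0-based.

v_3 = (40, -22)

v_0 = (1, 2).
v_1 = A·v_0 = (-12, 10).
v_2 = A·v_1 = (8, -18).
v_3 = A·v_2 = (40, -22).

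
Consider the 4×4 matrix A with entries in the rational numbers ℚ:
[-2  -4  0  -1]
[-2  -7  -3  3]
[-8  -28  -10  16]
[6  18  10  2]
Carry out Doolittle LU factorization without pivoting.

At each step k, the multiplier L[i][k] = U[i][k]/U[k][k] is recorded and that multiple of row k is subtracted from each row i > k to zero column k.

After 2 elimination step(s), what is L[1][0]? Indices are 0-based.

L[1][0] = 1

Step 1: pivot at (0,0) is -2.
  row1 ← row1 − (1)·row0  ⇒  L[1][0]=1, U row1=(0, -3, -3, 4)
  row2 ← row2 − (4)·row0  ⇒  L[2][0]=4, U row2=(0, -12, -10, 20)
  row3 ← row3 − (-3)·row0  ⇒  L[3][0]=-3, U row3=(0, 6, 10, -1)
Step 2: pivot at (1,1) is -3.
  row2 ← row2 − (4)·row1  ⇒  L[2][1]=4, U row2=(0, 0, 2, 4)
  row3 ← row3 − (-2)·row1  ⇒  L[3][1]=-2, U row3=(0, 0, 4, 7)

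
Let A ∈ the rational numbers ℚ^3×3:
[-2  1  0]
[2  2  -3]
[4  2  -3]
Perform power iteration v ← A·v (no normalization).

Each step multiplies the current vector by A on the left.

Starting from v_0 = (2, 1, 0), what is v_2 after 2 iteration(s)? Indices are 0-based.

v_2 = (12, -24, -30)

v_0 = (2, 1, 0).
v_1 = A·v_0 = (-3, 6, 10).
v_2 = A·v_1 = (12, -24, -30).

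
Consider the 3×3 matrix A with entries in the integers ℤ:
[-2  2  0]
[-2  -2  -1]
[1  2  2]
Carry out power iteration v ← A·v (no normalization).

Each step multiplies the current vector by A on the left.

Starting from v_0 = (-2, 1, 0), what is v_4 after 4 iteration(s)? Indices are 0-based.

v_0 = (-2, 1, 0).
v_1 = A·v_0 = (6, 2, 0).
v_2 = A·v_1 = (-8, -16, 10).
v_3 = A·v_2 = (-16, 38, -20).
v_4 = A·v_3 = (108, -24, 20).

v_4 = (108, -24, 20)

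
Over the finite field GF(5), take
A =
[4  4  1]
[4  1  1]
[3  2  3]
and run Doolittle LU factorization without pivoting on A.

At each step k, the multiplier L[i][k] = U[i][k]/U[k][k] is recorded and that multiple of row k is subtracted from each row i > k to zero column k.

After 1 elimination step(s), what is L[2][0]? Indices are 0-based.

[col 0] pivot 4
  R1 -= 1*R0 → (0, 2, 0)  (L[1][0] := 1)
  R2 -= 2*R0 → (0, 4, 1)  (L[2][0] := 2)

L[2][0] = 2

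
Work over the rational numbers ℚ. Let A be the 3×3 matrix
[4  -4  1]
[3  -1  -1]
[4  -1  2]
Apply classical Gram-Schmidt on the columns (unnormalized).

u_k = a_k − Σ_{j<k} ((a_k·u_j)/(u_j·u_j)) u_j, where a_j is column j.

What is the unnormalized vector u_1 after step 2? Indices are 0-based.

u_1 = (-72/41, 28/41, 51/41)

Step 1: u_0 = a_0 = (4, 3, 4).
Step 2: u_1 = a_1 − (-23/41)·u_0 = (-72/41, 28/41, 51/41).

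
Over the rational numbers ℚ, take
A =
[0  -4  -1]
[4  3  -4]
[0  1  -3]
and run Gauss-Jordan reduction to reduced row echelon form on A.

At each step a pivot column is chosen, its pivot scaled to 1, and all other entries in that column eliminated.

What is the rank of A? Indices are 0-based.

[1] R0 <-> R1
[1] R0 /= 4  ⇒  (1, 3/4, -1)
[2] R1 /= -4  ⇒  (0, 1, 1/4)
     R0 -= 3/4·R1  ⇒  (1, 0, -19/16)
     R2 -= 1·R1  ⇒  (0, 0, -13/4)
[3] R2 /= -13/4  ⇒  (0, 0, 1)
     R0 -= -19/16·R2  ⇒  (1, 0, 0)
     R1 -= 1/4·R2  ⇒  (0, 1, 0)

rank = 3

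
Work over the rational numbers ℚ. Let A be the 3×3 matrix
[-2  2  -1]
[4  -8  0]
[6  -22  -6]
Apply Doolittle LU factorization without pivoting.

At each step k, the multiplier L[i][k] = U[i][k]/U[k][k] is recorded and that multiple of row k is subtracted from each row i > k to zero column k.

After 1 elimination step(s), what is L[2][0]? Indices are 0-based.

L[2][0] = -3

k=0: U[0][0]=-2
  eliminate (1,0): mult=-2, new row 1: (0, -4, -2); set L[1][0]=-2
  eliminate (2,0): mult=-3, new row 2: (0, -16, -9); set L[2][0]=-3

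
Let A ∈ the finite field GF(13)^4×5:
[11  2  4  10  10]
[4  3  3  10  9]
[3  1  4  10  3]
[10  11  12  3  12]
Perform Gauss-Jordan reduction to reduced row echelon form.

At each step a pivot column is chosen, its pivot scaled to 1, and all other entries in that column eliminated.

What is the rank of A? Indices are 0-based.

rank = 4

[1] R0 /= 11  ⇒  (1, 12, 11, 8, 8)
     R1 -= 4·R0  ⇒  (0, 7, 11, 4, 3)
     R2 -= 3·R0  ⇒  (0, 4, 10, 12, 5)
     R3 -= 10·R0  ⇒  (0, 8, 6, 1, 10)
[2] R1 /= 7  ⇒  (0, 1, 9, 8, 6)
     R0 -= 12·R1  ⇒  (1, 0, 7, 3, 1)
     R2 -= 4·R1  ⇒  (0, 0, 0, 6, 7)
     R3 -= 8·R1  ⇒  (0, 0, 12, 2, 1)
[3] R2 <-> R3
[3] R2 /= 12  ⇒  (0, 0, 1, 11, 12)
     R0 -= 7·R2  ⇒  (1, 0, 0, 4, 8)
     R1 -= 9·R2  ⇒  (0, 1, 0, 0, 2)
[4] R3 /= 6  ⇒  (0, 0, 0, 1, 12)
     R0 -= 4·R3  ⇒  (1, 0, 0, 0, 12)
     R2 -= 11·R3  ⇒  (0, 0, 1, 0, 10)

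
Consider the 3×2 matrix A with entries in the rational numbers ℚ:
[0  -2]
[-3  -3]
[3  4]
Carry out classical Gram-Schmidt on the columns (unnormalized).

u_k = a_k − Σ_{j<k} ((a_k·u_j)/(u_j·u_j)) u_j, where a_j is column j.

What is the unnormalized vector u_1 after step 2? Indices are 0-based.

u_1 = (-2, 1/2, 1/2)

Step 1: u_0 = a_0 = (0, -3, 3).
Step 2: u_1 = a_1 − (7/6)·u_0 = (-2, 1/2, 1/2).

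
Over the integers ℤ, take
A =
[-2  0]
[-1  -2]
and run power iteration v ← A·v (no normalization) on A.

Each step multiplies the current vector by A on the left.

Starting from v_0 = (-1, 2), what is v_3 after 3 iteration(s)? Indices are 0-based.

v_3 = (8, -4)

v_0 = (-1, 2).
v_1 = A·v_0 = (2, -3).
v_2 = A·v_1 = (-4, 4).
v_3 = A·v_2 = (8, -4).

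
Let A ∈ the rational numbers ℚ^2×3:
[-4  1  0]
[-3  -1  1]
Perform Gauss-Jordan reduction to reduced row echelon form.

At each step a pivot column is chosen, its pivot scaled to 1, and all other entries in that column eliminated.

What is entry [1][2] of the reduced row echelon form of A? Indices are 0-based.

step 1: normalize row 0 (÷-4) = (1, -1/4, 0)
  row 1: subtract -3×row0 = (0, -7/4, 1)
step 2: normalize row 1 (÷-7/4) = (0, 1, -4/7)
  row 0: subtract -1/4×row1 = (1, 0, -1/7)

M[1][2] = -4/7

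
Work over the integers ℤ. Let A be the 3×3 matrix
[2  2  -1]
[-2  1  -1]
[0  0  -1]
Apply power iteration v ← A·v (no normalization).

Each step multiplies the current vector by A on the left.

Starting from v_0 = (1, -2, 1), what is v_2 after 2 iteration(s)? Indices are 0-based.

v_2 = (-15, 2, 1)

v_0 = (1, -2, 1).
v_1 = A·v_0 = (-3, -5, -1).
v_2 = A·v_1 = (-15, 2, 1).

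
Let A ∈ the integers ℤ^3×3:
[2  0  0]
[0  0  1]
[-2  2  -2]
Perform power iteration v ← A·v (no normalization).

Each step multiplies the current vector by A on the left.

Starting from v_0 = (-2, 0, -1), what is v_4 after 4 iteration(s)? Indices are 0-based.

v_0 = (-2, 0, -1).
v_1 = A·v_0 = (-4, -1, 6).
v_2 = A·v_1 = (-8, 6, -6).
v_3 = A·v_2 = (-16, -6, 40).
v_4 = A·v_3 = (-32, 40, -60).

v_4 = (-32, 40, -60)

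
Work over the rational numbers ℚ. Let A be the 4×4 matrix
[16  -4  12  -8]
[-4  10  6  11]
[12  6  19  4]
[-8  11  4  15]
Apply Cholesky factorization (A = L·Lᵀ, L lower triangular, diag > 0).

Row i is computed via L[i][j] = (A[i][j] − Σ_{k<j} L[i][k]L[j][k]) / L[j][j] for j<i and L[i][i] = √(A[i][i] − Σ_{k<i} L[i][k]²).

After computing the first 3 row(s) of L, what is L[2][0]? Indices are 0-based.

L[2][0] = 3

Step 1: L[0][0] = √(16) = 4.
  L[1][0] = (-4) / L[0][0] = -1.
Step 2: L[1][1] = √(9) = 3.
  L[2][0] = (12) / L[0][0] = 3.
  L[2][1] = (9) / L[1][1] = 3.
Step 3: L[2][2] = √(1) = 1.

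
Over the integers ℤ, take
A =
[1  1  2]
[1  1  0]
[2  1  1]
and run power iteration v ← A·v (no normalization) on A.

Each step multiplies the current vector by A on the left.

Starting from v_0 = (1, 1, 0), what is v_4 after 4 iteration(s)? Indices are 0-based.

v_4 = (112, 46, 111)

v_0 = (1, 1, 0).
v_1 = A·v_0 = (2, 2, 3).
v_2 = A·v_1 = (10, 4, 9).
v_3 = A·v_2 = (32, 14, 33).
v_4 = A·v_3 = (112, 46, 111).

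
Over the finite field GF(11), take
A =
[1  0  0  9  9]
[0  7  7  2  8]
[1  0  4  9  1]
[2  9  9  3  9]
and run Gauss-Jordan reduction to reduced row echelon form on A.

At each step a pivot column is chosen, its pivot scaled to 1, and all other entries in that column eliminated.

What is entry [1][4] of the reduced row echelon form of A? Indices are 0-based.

pivot(0,0)=1: scale R0 → (1, 0, 0, 9, 9)
  clear (2,0): R2 −= (1)R0 → (0, 0, 4, 0, 3)
  clear (3,0): R3 −= (2)R0 → (0, 9, 9, 7, 2)
pivot(1,1)=7: scale R1 → (0, 1, 1, 5, 9)
  clear (3,1): R3 −= (9)R1 → (0, 0, 0, 6, 9)
pivot(2,2)=4: scale R2 → (0, 0, 1, 0, 9)
  clear (1,2): R1 −= (1)R2 → (0, 1, 0, 5, 0)
pivot(3,3)=6: scale R3 → (0, 0, 0, 1, 7)
  clear (0,3): R0 −= (9)R3 → (1, 0, 0, 0, 1)
  clear (1,3): R1 −= (5)R3 → (0, 1, 0, 0, 9)

M[1][4] = 9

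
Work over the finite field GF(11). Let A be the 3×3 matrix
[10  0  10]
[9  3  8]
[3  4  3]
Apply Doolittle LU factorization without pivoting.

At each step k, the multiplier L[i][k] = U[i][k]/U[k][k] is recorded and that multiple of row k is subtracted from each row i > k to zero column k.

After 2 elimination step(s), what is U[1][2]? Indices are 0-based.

U[1][2] = 10

k=0: U[0][0]=10
  eliminate (1,0): mult=2, new row 1: (0, 3, 10); set L[1][0]=2
  eliminate (2,0): mult=8, new row 2: (0, 4, 0); set L[2][0]=8
k=1: U[1][1]=3
  eliminate (2,1): mult=5, new row 2: (0, 0, 5); set L[2][1]=5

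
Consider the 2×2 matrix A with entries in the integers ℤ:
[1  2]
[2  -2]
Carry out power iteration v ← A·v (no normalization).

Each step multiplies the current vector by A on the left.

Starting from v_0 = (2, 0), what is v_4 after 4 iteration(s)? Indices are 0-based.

v_0 = (2, 0).
v_1 = A·v_0 = (2, 4).
v_2 = A·v_1 = (10, -4).
v_3 = A·v_2 = (2, 28).
v_4 = A·v_3 = (58, -52).

v_4 = (58, -52)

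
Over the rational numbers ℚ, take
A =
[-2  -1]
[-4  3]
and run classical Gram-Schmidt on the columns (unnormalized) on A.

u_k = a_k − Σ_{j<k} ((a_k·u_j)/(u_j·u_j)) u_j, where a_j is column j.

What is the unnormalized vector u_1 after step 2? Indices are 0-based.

Step 1: u_0 = a_0 = (-2, -4).
Step 2: u_1 = a_1 − (-1/2)·u_0 = (-2, 1).

u_1 = (-2, 1)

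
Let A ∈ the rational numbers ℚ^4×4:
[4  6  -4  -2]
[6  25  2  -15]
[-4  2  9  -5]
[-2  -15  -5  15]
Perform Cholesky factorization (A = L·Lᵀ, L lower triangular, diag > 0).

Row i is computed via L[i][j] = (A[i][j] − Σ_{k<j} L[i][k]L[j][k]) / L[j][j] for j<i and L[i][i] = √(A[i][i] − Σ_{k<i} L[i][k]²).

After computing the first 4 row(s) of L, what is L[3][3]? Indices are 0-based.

Step 1: L[0][0] = √(4) = 2.
  L[1][0] = (6) / L[0][0] = 3.
Step 2: L[1][1] = √(16) = 4.
  L[2][0] = (-4) / L[0][0] = -2.
  L[2][1] = (8) / L[1][1] = 2.
Step 3: L[2][2] = √(1) = 1.
  L[3][0] = (-2) / L[0][0] = -1.
  L[3][1] = (-12) / L[1][1] = -3.
  L[3][2] = (-1) / L[2][2] = -1.
Step 4: L[3][3] = √(4) = 2.

L[3][3] = 2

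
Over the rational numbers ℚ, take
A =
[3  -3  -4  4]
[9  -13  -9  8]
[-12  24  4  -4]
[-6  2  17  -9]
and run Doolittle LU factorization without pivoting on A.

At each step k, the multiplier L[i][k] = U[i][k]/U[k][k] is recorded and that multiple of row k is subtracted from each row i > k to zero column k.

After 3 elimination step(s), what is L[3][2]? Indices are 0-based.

Step 1: pivot at (0,0) is 3.
  row1 ← row1 − (3)·row0  ⇒  L[1][0]=3, U row1=(0, -4, 3, -4)
  row2 ← row2 − (-4)·row0  ⇒  L[2][0]=-4, U row2=(0, 12, -12, 12)
  row3 ← row3 − (-2)·row0  ⇒  L[3][0]=-2, U row3=(0, -4, 9, -1)
Step 2: pivot at (1,1) is -4.
  row2 ← row2 − (-3)·row1  ⇒  L[2][1]=-3, U row2=(0, 0, -3, 0)
  row3 ← row3 − (1)·row1  ⇒  L[3][1]=1, U row3=(0, 0, 6, 3)
Step 3: pivot at (2,2) is -3.
  row3 ← row3 − (-2)·row2  ⇒  L[3][2]=-2, U row3=(0, 0, 0, 3)

L[3][2] = -2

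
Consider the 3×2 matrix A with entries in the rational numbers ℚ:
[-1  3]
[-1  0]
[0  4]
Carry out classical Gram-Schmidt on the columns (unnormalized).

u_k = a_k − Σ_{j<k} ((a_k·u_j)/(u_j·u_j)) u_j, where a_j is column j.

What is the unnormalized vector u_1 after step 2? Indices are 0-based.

Step 1: u_0 = a_0 = (-1, -1, 0).
Step 2: u_1 = a_1 − (-3/2)·u_0 = (3/2, -3/2, 4).

u_1 = (3/2, -3/2, 4)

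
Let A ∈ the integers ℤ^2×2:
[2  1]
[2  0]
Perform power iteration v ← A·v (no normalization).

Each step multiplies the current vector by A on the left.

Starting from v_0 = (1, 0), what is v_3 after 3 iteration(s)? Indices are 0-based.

v_3 = (16, 12)

v_0 = (1, 0).
v_1 = A·v_0 = (2, 2).
v_2 = A·v_1 = (6, 4).
v_3 = A·v_2 = (16, 12).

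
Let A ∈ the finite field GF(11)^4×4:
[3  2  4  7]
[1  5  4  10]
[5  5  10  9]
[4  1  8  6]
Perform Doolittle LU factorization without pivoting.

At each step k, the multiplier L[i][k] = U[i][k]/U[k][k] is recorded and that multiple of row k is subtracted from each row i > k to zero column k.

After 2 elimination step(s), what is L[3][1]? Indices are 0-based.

k=0: U[0][0]=3
  eliminate (1,0): mult=4, new row 1: (0, 8, 10, 4); set L[1][0]=4
  eliminate (2,0): mult=9, new row 2: (0, 9, 7, 1); set L[2][0]=9
  eliminate (3,0): mult=5, new row 3: (0, 2, 10, 4); set L[3][0]=5
k=1: U[1][1]=8
  eliminate (2,1): mult=8, new row 2: (0, 0, 4, 2); set L[2][1]=8
  eliminate (3,1): mult=3, new row 3: (0, 0, 2, 3); set L[3][1]=3

L[3][1] = 3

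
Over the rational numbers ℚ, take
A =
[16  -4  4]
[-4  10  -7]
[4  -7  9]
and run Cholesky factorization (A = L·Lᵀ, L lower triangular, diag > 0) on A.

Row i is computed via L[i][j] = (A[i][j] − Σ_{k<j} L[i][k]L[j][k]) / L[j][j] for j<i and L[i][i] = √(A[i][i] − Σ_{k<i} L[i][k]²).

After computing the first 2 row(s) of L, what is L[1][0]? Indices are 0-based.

Step 1: L[0][0] = √(16) = 4.
  L[1][0] = (-4) / L[0][0] = -1.
Step 2: L[1][1] = √(9) = 3.

L[1][0] = -1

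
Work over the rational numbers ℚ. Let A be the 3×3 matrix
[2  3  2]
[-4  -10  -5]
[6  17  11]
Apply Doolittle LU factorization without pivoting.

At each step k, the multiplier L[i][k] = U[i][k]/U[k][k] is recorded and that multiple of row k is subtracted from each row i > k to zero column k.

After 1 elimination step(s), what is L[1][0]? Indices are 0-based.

L[1][0] = -2

[col 0] pivot 2
  R1 -= -2*R0 → (0, -4, -1)  (L[1][0] := -2)
  R2 -= 3*R0 → (0, 8, 5)  (L[2][0] := 3)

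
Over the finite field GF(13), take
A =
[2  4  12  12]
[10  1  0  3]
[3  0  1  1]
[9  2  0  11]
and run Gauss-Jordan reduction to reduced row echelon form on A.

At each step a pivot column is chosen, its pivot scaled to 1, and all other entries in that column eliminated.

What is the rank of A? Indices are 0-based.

pivot(0,0)=2: scale R0 → (1, 2, 6, 6)
  clear (1,0): R1 −= (10)R0 → (0, 7, 5, 8)
  clear (2,0): R2 −= (3)R0 → (0, 7, 9, 9)
  clear (3,0): R3 −= (9)R0 → (0, 10, 11, 9)
pivot(1,1)=7: scale R1 → (0, 1, 10, 3)
  clear (0,1): R0 −= (2)R1 → (1, 0, 12, 0)
  clear (2,1): R2 −= (7)R1 → (0, 0, 4, 1)
  clear (3,1): R3 −= (10)R1 → (0, 0, 2, 5)
pivot(2,2)=4: scale R2 → (0, 0, 1, 10)
  clear (0,2): R0 −= (12)R2 → (1, 0, 0, 10)
  clear (1,2): R1 −= (10)R2 → (0, 1, 0, 7)
  clear (3,2): R3 −= (2)R2 → (0, 0, 0, 11)
pivot(3,3)=11: scale R3 → (0, 0, 0, 1)
  clear (0,3): R0 −= (10)R3 → (1, 0, 0, 0)
  clear (1,3): R1 −= (7)R3 → (0, 1, 0, 0)
  clear (2,3): R2 −= (10)R3 → (0, 0, 1, 0)

rank = 4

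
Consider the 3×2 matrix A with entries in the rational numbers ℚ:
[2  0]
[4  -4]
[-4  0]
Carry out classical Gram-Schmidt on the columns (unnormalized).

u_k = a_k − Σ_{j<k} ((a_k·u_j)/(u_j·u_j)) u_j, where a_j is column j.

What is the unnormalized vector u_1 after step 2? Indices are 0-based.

Step 1: u_0 = a_0 = (2, 4, -4).
Step 2: u_1 = a_1 − (-4/9)·u_0 = (8/9, -20/9, -16/9).

u_1 = (8/9, -20/9, -16/9)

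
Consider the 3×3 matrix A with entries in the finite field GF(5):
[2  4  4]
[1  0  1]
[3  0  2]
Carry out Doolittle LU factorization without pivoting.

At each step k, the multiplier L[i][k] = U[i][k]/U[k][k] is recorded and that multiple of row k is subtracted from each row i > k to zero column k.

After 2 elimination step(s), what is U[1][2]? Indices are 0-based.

k=0: U[0][0]=2
  eliminate (1,0): mult=3, new row 1: (0, 3, 4); set L[1][0]=3
  eliminate (2,0): mult=4, new row 2: (0, 4, 1); set L[2][0]=4
k=1: U[1][1]=3
  eliminate (2,1): mult=3, new row 2: (0, 0, 4); set L[2][1]=3

U[1][2] = 4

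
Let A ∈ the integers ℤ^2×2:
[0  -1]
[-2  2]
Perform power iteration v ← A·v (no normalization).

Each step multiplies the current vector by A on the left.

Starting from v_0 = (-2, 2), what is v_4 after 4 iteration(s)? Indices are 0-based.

v_0 = (-2, 2).
v_1 = A·v_0 = (-2, 8).
v_2 = A·v_1 = (-8, 20).
v_3 = A·v_2 = (-20, 56).
v_4 = A·v_3 = (-56, 152).

v_4 = (-56, 152)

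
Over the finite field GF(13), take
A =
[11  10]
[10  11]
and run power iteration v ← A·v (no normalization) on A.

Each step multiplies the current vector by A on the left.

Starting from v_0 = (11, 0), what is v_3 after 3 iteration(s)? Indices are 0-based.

v_0 = (11, 0).
v_1 = A·v_0 = (4, 6).
v_2 = A·v_1 = (0, 2).
v_3 = A·v_2 = (7, 9).

v_3 = (7, 9)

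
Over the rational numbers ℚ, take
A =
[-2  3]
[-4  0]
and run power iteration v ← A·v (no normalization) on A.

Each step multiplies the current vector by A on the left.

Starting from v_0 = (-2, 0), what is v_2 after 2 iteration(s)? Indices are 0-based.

v_2 = (16, -16)

v_0 = (-2, 0).
v_1 = A·v_0 = (4, 8).
v_2 = A·v_1 = (16, -16).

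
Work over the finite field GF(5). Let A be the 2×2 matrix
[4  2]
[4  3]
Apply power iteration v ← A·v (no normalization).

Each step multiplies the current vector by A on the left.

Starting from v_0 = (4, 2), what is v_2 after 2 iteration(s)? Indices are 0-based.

v_2 = (4, 1)

v_0 = (4, 2).
v_1 = A·v_0 = (0, 2).
v_2 = A·v_1 = (4, 1).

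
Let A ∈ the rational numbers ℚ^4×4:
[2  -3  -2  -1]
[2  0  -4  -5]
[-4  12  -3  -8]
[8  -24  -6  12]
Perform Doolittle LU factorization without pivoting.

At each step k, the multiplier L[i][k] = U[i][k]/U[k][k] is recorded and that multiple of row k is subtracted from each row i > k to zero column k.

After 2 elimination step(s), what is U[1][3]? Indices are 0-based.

U[1][3] = -4

[col 0] pivot 2
  R1 -= 1*R0 → (0, 3, -2, -4)  (L[1][0] := 1)
  R2 -= -2*R0 → (0, 6, -7, -10)  (L[2][0] := -2)
  R3 -= 4*R0 → (0, -12, 2, 16)  (L[3][0] := 4)
[col 1] pivot 3
  R2 -= 2*R1 → (0, 0, -3, -2)  (L[2][1] := 2)
  R3 -= -4*R1 → (0, 0, -6, 0)  (L[3][1] := -4)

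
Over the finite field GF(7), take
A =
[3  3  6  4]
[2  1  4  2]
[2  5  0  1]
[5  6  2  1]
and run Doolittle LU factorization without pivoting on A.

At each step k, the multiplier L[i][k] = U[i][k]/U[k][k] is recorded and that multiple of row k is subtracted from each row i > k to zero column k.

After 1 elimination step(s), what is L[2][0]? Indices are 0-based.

L[2][0] = 3

k=0: U[0][0]=3
  eliminate (1,0): mult=3, new row 1: (0, 6, 0, 4); set L[1][0]=3
  eliminate (2,0): mult=3, new row 2: (0, 3, 3, 3); set L[2][0]=3
  eliminate (3,0): mult=4, new row 3: (0, 1, 6, 6); set L[3][0]=4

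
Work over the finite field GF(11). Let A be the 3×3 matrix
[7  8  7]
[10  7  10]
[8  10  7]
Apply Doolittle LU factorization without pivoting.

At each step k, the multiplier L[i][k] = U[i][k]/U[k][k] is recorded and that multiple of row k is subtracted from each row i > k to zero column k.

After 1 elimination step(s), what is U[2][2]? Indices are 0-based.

U[2][2] = 10

k=0: U[0][0]=7
  eliminate (1,0): mult=3, new row 1: (0, 5, 0); set L[1][0]=3
  eliminate (2,0): mult=9, new row 2: (0, 4, 10); set L[2][0]=9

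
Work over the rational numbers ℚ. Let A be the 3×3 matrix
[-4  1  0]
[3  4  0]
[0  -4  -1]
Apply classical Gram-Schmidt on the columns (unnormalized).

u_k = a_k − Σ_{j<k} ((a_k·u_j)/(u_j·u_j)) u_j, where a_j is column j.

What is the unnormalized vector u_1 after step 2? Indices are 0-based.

Step 1: u_0 = a_0 = (-4, 3, 0).
Step 2: u_1 = a_1 − (8/25)·u_0 = (57/25, 76/25, -4).

u_1 = (57/25, 76/25, -4)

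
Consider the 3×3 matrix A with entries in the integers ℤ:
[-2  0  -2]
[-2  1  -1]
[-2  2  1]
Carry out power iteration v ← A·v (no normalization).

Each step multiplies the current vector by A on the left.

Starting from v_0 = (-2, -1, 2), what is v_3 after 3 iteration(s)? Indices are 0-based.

v_0 = (-2, -1, 2).
v_1 = A·v_0 = (0, 1, 4).
v_2 = A·v_1 = (-8, -3, 6).
v_3 = A·v_2 = (4, 7, 16).

v_3 = (4, 7, 16)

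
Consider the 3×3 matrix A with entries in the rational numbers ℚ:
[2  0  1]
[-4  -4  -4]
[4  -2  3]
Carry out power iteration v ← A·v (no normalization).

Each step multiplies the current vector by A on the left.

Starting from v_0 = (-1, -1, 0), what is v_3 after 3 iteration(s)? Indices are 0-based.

v_3 = (-42, 208, -82)

v_0 = (-1, -1, 0).
v_1 = A·v_0 = (-2, 8, -2).
v_2 = A·v_1 = (-6, -16, -30).
v_3 = A·v_2 = (-42, 208, -82).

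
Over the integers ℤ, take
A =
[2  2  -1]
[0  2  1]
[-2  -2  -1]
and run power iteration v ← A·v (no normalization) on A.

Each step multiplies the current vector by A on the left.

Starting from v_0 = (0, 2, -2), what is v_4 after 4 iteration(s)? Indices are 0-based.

v_4 = (114, -46, -62)

v_0 = (0, 2, -2).
v_1 = A·v_0 = (6, 2, -2).
v_2 = A·v_1 = (18, 2, -14).
v_3 = A·v_2 = (54, -10, -26).
v_4 = A·v_3 = (114, -46, -62).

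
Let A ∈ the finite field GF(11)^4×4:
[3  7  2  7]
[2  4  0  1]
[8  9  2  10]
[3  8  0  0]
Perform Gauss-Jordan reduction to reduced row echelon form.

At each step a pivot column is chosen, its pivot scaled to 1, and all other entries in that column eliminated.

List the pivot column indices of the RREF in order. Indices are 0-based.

step 1: normalize row 0 (÷3) = (1, 6, 8, 6)
  row 1: subtract 2×row0 = (0, 3, 6, 0)
  row 2: subtract 8×row0 = (0, 5, 4, 6)
  row 3: subtract 3×row0 = (0, 1, 9, 4)
step 2: normalize row 1 (÷3) = (0, 1, 2, 0)
  row 0: subtract 6×row1 = (1, 0, 7, 6)
  row 2: subtract 5×row1 = (0, 0, 5, 6)
  row 3: subtract 1×row1 = (0, 0, 7, 4)
step 3: normalize row 2 (÷5) = (0, 0, 1, 10)
  row 0: subtract 7×row2 = (1, 0, 0, 2)
  row 1: subtract 2×row2 = (0, 1, 0, 2)
  row 3: subtract 7×row2 = (0, 0, 0, 0)
skip col 3 (zero from row 3)

pivot columns: 0, 1, 2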